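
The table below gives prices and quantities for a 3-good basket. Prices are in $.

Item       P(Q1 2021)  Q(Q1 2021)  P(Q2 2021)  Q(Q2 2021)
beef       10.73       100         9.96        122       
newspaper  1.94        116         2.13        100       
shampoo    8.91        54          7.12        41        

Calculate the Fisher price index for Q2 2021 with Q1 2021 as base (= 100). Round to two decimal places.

91.77

Laspeyres component (base-period weights):
ΣP(Q2 2021)Q(Q1 2021) = 9.96×100 + 2.13×116 + 7.12×54 = 996 + 247.08 + 384.48 = 1627.56
ΣP(Q1 2021)Q(Q1 2021) = 10.73×100 + 1.94×116 + 8.91×54 = 1073 + 225.04 + 481.14 = 1779.18
L = 1627.56 / 1779.18 × 100 = 91.4781
Paasche component (current-period weights):
ΣP(Q2 2021)Q(Q2 2021) = 9.96×122 + 2.13×100 + 7.12×41 = 1215.12 + 213 + 291.92 = 1720.04
ΣP(Q1 2021)Q(Q2 2021) = 10.73×122 + 1.94×100 + 8.91×41 = 1309.06 + 194 + 365.31 = 1868.37
P = 1720.04 / 1868.37 × 100 = 92.0610
Fisher = √(L × P) = √(91.4781 × 92.0610) = 91.7691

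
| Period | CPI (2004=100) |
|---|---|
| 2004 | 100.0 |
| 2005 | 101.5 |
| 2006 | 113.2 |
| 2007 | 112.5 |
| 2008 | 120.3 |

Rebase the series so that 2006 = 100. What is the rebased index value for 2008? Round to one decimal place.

Rebased(2008) = 120.3 / 113.2 × 100 = 106.2721

106.3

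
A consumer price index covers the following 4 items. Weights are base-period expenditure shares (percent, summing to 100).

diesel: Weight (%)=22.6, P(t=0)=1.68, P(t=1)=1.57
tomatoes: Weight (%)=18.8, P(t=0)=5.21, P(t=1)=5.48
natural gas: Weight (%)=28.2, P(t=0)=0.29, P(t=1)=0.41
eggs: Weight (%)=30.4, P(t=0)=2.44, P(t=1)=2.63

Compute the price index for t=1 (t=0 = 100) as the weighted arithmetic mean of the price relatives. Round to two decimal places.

diesel: 22.6 × (1.57/1.68) = 22.6 × 0.934524 = 21.1202
tomatoes: 18.8 × (5.48/5.21) = 18.8 × 1.051823 = 19.7743
natural gas: 28.2 × (0.41/0.29) = 28.2 × 1.413793 = 39.8690
eggs: 30.4 × (2.63/2.44) = 30.4 × 1.077869 = 32.7672
Index = Σ wᵢ·(p₁ᵢ/p₀ᵢ) = 21.1202 + 19.7743 + 39.8690 + 32.7672 = 113.5307

113.53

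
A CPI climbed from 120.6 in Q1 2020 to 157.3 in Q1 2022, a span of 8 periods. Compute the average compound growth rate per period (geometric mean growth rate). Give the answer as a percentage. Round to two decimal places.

Growth factor = (157.3/120.6)^(1/8) = (1.304312)^(1/8) = 1.033767
Growth rate = 1.033767 − 1 = 0.033767 = 3.3767%

3.38%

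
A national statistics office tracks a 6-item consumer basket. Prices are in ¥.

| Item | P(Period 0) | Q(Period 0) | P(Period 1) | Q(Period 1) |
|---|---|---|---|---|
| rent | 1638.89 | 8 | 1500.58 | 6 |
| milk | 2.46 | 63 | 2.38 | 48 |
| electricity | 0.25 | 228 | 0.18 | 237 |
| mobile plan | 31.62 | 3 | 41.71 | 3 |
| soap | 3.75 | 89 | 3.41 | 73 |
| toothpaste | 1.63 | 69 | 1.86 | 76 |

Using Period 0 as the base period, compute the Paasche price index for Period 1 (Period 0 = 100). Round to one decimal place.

92.1

Paasche price index uses current-period quantities as weights.
ΣP(Period 1)·Q(Period 1) = 1500.58×6 + 2.38×48 + 0.18×237 + 41.71×3 + 3.41×73 + 1.86×76 = 9003.48 + 114.24 + 42.66 + 125.13 + 248.93 + 141.36 = 9675.8
ΣP(Period 0)·Q(Period 1) = 1638.89×6 + 2.46×48 + 0.25×237 + 31.62×3 + 3.75×73 + 1.63×76 = 9833.34 + 118.08 + 59.25 + 94.86 + 273.75 + 123.88 = 10503.16
Index = 9675.8 / 10503.16 × 100 = 92.1228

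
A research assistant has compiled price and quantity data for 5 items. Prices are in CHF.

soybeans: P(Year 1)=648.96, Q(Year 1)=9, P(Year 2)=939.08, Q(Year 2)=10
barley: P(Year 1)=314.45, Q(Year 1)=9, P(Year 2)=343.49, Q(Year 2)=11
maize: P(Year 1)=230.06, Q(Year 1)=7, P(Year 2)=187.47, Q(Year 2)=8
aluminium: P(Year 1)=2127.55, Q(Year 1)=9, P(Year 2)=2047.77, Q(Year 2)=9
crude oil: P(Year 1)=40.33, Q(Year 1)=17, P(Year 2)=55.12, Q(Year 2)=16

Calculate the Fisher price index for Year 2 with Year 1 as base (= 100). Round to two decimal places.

107.30

Laspeyres component (base-period weights):
ΣP(Year 2)Q(Year 1) = 939.08×9 + 343.49×9 + 187.47×7 + 2047.77×9 + 55.12×17 = 8451.72 + 3091.41 + 1312.29 + 18429.93 + 937.04 = 32222.39
ΣP(Year 1)Q(Year 1) = 648.96×9 + 314.45×9 + 230.06×7 + 2127.55×9 + 40.33×17 = 5840.64 + 2830.05 + 1610.42 + 19147.95 + 685.61 = 30114.67
L = 32222.39 / 30114.67 × 100 = 106.9990
Paasche component (current-period weights):
ΣP(Year 2)Q(Year 2) = 939.08×10 + 343.49×11 + 187.47×8 + 2047.77×9 + 55.12×16 = 9390.8 + 3778.39 + 1499.76 + 18429.93 + 881.92 = 33980.8
ΣP(Year 1)Q(Year 2) = 648.96×10 + 314.45×11 + 230.06×8 + 2127.55×9 + 40.33×16 = 6489.6 + 3458.95 + 1840.48 + 19147.95 + 645.28 = 31582.26
P = 33980.8 / 31582.26 × 100 = 107.5946
Fisher = √(L × P) = √(106.9990 × 107.5946) = 107.2964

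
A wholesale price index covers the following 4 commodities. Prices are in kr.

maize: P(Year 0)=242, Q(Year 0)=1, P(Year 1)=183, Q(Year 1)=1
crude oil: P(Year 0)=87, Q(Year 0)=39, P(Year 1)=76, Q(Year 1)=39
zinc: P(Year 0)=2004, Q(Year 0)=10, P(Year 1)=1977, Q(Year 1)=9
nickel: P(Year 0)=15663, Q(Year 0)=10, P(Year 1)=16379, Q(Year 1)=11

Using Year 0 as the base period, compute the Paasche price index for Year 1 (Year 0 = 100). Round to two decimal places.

103.68

Paasche price index uses current-period quantities as weights.
ΣP(Year 1)·Q(Year 1) = 183×1 + 76×39 + 1977×9 + 16379×11 = 183 + 2964 + 17793 + 180169 = 201109
ΣP(Year 0)·Q(Year 1) = 242×1 + 87×39 + 2004×9 + 15663×11 = 242 + 3393 + 18036 + 172293 = 193964
Index = 201109 / 193964 × 100 = 103.6837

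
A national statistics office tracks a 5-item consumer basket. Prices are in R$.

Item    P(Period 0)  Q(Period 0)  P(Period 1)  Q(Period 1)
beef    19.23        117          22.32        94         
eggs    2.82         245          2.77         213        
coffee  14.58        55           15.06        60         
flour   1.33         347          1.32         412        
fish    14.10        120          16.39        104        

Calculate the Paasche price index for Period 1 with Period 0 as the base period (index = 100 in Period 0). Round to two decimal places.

Paasche price index uses current-period quantities as weights.
ΣP(Period 1)·Q(Period 1) = 22.32×94 + 2.77×213 + 15.06×60 + 1.32×412 + 16.39×104 = 2098.08 + 590.01 + 903.6 + 543.84 + 1704.56 = 5840.09
ΣP(Period 0)·Q(Period 1) = 19.23×94 + 2.82×213 + 14.58×60 + 1.33×412 + 14.10×104 = 1807.62 + 600.66 + 874.8 + 547.96 + 1466.4 = 5297.44
Index = 5840.09 / 5297.44 × 100 = 110.2436

110.24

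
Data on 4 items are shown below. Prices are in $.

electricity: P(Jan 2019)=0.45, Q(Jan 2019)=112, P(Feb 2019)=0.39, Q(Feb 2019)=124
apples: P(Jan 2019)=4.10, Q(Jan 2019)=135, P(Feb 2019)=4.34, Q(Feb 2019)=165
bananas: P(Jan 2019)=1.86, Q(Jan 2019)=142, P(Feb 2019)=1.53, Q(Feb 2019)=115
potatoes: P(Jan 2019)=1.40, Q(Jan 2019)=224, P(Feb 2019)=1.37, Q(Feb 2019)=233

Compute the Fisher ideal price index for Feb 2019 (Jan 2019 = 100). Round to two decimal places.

98.31

Laspeyres component (base-period weights):
ΣP(Feb 2019)Q(Jan 2019) = 0.39×112 + 4.34×135 + 1.53×142 + 1.37×224 = 43.68 + 585.9 + 217.26 + 306.88 = 1153.72
ΣP(Jan 2019)Q(Jan 2019) = 0.45×112 + 4.10×135 + 1.86×142 + 1.40×224 = 50.4 + 553.5 + 264.12 + 313.6 = 1181.62
L = 1153.72 / 1181.62 × 100 = 97.6388
Paasche component (current-period weights):
ΣP(Feb 2019)Q(Feb 2019) = 0.39×124 + 4.34×165 + 1.53×115 + 1.37×233 = 48.36 + 716.1 + 175.95 + 319.21 = 1259.62
ΣP(Jan 2019)Q(Feb 2019) = 0.45×124 + 4.10×165 + 1.86×115 + 1.40×233 = 55.8 + 676.5 + 213.9 + 326.2 = 1272.4
P = 1259.62 / 1272.4 × 100 = 98.9956
Fisher = √(L × P) = √(97.6388 × 98.9956) = 98.3149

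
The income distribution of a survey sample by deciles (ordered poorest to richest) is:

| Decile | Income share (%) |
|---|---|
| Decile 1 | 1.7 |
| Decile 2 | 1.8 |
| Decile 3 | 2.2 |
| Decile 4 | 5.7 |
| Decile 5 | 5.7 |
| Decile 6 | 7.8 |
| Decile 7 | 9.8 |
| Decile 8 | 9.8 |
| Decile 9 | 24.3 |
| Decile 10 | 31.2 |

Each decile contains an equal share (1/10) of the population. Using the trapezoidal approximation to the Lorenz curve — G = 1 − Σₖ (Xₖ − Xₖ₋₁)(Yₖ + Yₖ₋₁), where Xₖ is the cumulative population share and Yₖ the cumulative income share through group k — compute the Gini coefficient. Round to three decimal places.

0.475

Cumulative income shares Yₖ: 0.0170, 0.0350, 0.0570, 0.1140, 0.1710, 0.2490, 0.3470, 0.4450, 0.6880, 1.0000
Σ (Xₖ−Xₖ₋₁)(Yₖ+Yₖ₋₁) = (1/10)(0.0170+0.0000) + (1/10)(0.0350+0.0170) + (1/10)(0.0570+0.0350) + (1/10)(0.1140+0.0570) + (1/10)(0.1710+0.1140) + (1/10)(0.2490+0.1710) + (1/10)(0.3470+0.2490) + (1/10)(0.4450+0.3470) + (1/10)(0.6880+0.4450) + (1/10)(1.0000+0.6880)
  = 0.0017 + 0.0052 + 0.0092 + 0.0171 + 0.0285 + 0.0420 + 0.0596 + 0.0792 + 0.1133 + 0.1688 = 0.5246
G = 1 − 0.5246 = 0.4754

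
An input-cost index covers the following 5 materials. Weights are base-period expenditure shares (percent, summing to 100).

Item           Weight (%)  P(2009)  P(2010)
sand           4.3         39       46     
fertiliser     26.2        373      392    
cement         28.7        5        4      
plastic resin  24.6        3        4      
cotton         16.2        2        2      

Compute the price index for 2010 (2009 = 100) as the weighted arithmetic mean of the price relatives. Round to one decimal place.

sand: 4.3 × (46/39) = 4.3 × 1.179487 = 5.0718
fertiliser: 26.2 × (392/373) = 26.2 × 1.050938 = 27.5346
cement: 28.7 × (4/5) = 28.7 × 0.800000 = 22.9600
plastic resin: 24.6 × (4/3) = 24.6 × 1.333333 = 32.8000
cotton: 16.2 × (2/2) = 16.2 × 1.000000 = 16.2000
Index = Σ wᵢ·(p₁ᵢ/p₀ᵢ) = 5.0718 + 27.5346 + 22.9600 + 32.8000 + 16.2000 = 104.5664

104.6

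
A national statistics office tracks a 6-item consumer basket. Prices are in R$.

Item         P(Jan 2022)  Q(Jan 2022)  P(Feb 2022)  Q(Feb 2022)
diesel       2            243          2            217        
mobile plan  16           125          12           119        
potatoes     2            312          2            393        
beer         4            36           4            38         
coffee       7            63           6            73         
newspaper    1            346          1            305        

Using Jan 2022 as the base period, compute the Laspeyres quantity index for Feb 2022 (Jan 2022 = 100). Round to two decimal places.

Laspeyres quantity index uses base-period prices as weights.
ΣP(Jan 2022)·Q(Feb 2022) = 2×217 + 16×119 + 2×393 + 4×38 + 7×73 + 1×305 = 434 + 1904 + 786 + 152 + 511 + 305 = 4092
ΣP(Jan 2022)·Q(Jan 2022) = 2×243 + 16×125 + 2×312 + 4×36 + 7×63 + 1×346 = 486 + 2000 + 624 + 144 + 441 + 346 = 4041
Index = 4092 / 4041 × 100 = 101.2621

101.26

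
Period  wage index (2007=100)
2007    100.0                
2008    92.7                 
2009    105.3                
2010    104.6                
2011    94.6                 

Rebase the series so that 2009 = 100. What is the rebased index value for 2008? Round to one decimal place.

Rebased(2008) = 92.7 / 105.3 × 100 = 88.0342

88.0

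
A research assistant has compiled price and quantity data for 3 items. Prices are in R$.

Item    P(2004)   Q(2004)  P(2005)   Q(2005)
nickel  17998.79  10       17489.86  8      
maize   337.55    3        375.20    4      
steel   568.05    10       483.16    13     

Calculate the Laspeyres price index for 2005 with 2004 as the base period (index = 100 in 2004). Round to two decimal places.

96.88

Laspeyres price index uses base-period quantities as weights.
ΣP(2005)·Q(2004) = 17489.86×10 + 375.20×3 + 483.16×10 = 174898.6 + 1125.6 + 4831.6 = 180855.8
ΣP(2004)·Q(2004) = 17998.79×10 + 337.55×3 + 568.05×10 = 179987.9 + 1012.65 + 5680.5 = 186681.05
Index = 180855.8 / 186681.05 × 100 = 96.8796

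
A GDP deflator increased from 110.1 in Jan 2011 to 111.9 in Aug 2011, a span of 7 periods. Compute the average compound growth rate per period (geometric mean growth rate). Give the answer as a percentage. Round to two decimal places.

Growth factor = (111.9/110.1)^(1/7) = (1.016349)^(1/7) = 1.002319
Growth rate = 1.002319 − 1 = 0.002319 = 0.2319%

0.23%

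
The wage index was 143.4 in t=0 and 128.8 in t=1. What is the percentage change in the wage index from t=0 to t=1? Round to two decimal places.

-10.18%

Change = (128.8 − 143.4) / 143.4 × 100
       = -14.6 / 143.4 × 100 = -10.1813%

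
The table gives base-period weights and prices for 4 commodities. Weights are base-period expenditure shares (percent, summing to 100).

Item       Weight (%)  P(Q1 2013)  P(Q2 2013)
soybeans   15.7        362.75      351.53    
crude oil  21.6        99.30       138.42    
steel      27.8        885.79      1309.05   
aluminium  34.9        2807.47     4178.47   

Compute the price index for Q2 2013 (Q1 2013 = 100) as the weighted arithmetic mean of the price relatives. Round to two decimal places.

138.35

soybeans: 15.7 × (351.53/362.75) = 15.7 × 0.969070 = 15.2144
crude oil: 21.6 × (138.42/99.30) = 21.6 × 1.393958 = 30.1095
steel: 27.8 × (1309.05/885.79) = 27.8 × 1.477833 = 41.0838
aluminium: 34.9 × (4178.47/2807.47) = 34.9 × 1.488340 = 51.9431
Index = Σ wᵢ·(p₁ᵢ/p₀ᵢ) = 15.2144 + 30.1095 + 41.0838 + 51.9431 = 138.3507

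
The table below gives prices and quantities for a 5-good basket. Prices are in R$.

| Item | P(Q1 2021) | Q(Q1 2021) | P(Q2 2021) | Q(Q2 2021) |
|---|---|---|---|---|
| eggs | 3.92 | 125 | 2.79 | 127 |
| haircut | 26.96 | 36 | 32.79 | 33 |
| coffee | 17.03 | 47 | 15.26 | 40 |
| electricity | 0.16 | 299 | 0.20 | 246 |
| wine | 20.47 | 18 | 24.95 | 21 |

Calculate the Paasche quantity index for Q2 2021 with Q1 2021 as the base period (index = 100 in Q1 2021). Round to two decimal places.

Paasche quantity index uses current-period prices as weights.
ΣP(Q2 2021)·Q(Q2 2021) = 2.79×127 + 32.79×33 + 15.26×40 + 0.20×246 + 24.95×21 = 354.33 + 1082.07 + 610.4 + 49.2 + 523.95 = 2619.95
ΣP(Q2 2021)·Q(Q1 2021) = 2.79×125 + 32.79×36 + 15.26×47 + 0.20×299 + 24.95×18 = 348.75 + 1180.44 + 717.22 + 59.8 + 449.1 = 2755.31
Index = 2619.95 / 2755.31 × 100 = 95.0873

95.09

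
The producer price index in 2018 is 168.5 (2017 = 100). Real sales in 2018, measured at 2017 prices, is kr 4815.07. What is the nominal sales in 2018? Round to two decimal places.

8113.39

Nominal = Real × (Index/100) = 4815.07 × (168.5/100)
        = 4815.07 × 1.685 = 8113.3929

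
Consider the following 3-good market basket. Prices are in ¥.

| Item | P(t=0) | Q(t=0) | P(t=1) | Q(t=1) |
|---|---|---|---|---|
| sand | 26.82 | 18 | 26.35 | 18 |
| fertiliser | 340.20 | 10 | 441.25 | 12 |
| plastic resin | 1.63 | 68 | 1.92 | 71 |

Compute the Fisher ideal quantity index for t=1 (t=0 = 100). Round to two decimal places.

Laspeyres component (base-period weights):
ΣP(t=0)Q(t=1) = 26.82×18 + 340.20×12 + 1.63×71 = 482.76 + 4082.4 + 115.73 = 4680.89
ΣP(t=0)Q(t=0) = 26.82×18 + 340.20×10 + 1.63×68 = 482.76 + 3402 + 110.84 = 3995.6
L = 4680.89 / 3995.6 × 100 = 117.1511
Paasche component (current-period weights):
ΣP(t=1)Q(t=1) = 26.35×18 + 441.25×12 + 1.92×71 = 474.3 + 5295 + 136.32 = 5905.62
ΣP(t=1)Q(t=0) = 26.35×18 + 441.25×10 + 1.92×68 = 474.3 + 4412.5 + 130.56 = 5017.36
P = 5905.62 / 5017.36 × 100 = 117.7037
Fisher = √(L × P) = √(117.1511 × 117.7037) = 117.4271

117.43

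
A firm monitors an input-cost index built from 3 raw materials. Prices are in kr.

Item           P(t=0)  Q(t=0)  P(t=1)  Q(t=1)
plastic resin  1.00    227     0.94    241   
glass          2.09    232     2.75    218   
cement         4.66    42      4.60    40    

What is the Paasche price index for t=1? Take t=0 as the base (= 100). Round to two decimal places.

114.38

Paasche price index uses current-period quantities as weights.
ΣP(t=1)·Q(t=1) = 0.94×241 + 2.75×218 + 4.60×40 = 226.54 + 599.5 + 184 = 1010.04
ΣP(t=0)·Q(t=1) = 1.00×241 + 2.09×218 + 4.66×40 = 241 + 455.62 + 186.4 = 883.02
Index = 1010.04 / 883.02 × 100 = 114.3847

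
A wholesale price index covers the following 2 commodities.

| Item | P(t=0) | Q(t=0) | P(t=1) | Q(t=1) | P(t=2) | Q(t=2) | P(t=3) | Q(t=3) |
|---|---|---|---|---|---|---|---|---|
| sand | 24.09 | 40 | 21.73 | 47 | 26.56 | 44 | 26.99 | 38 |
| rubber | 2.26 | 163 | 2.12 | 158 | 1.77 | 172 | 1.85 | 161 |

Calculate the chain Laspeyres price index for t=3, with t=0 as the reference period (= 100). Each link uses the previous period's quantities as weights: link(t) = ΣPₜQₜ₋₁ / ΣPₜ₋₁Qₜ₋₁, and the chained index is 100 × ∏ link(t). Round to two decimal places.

Link t=0→t=1:
ΣP(t=1)Q(t=0) = 21.73×40 + 2.12×163 = 869.2 + 345.56 = 1214.76
ΣP(t=0)Q(t=0) = 24.09×40 + 2.26×163 = 963.6 + 368.38 = 1331.98
link = 1214.76/1331.98 = 0.911996
Link t=1→t=2:
ΣP(t=2)Q(t=1) = 26.56×47 + 1.77×158 = 1248.32 + 279.66 = 1527.98
ΣP(t=1)Q(t=1) = 21.73×47 + 2.12×158 = 1021.31 + 334.96 = 1356.27
link = 1527.98/1356.27 = 1.126605
Link t=2→t=3:
ΣP(t=3)Q(t=2) = 26.99×44 + 1.85×172 = 1187.56 + 318.2 = 1505.76
ΣP(t=2)Q(t=2) = 26.56×44 + 1.77×172 = 1168.64 + 304.44 = 1473.08
link = 1505.76/1473.08 = 1.022185
Chained index = 100 × 0.911996 × 1.126605 × 1.022185 = 105.0252

105.03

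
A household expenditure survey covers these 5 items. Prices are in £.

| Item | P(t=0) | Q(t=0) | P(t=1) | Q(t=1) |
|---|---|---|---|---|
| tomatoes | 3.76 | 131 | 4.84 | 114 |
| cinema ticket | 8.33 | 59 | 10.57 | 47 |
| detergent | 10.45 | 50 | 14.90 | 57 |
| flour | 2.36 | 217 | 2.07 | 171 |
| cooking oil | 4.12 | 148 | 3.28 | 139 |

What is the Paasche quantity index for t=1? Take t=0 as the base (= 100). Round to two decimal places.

92.18

Paasche quantity index uses current-period prices as weights.
ΣP(t=1)·Q(t=1) = 4.84×114 + 10.57×47 + 14.90×57 + 2.07×171 + 3.28×139 = 551.76 + 496.79 + 849.3 + 353.97 + 455.92 = 2707.74
ΣP(t=1)·Q(t=0) = 4.84×131 + 10.57×59 + 14.90×50 + 2.07×217 + 3.28×148 = 634.04 + 623.63 + 745 + 449.19 + 485.44 = 2937.3
Index = 2707.74 / 2937.3 × 100 = 92.1847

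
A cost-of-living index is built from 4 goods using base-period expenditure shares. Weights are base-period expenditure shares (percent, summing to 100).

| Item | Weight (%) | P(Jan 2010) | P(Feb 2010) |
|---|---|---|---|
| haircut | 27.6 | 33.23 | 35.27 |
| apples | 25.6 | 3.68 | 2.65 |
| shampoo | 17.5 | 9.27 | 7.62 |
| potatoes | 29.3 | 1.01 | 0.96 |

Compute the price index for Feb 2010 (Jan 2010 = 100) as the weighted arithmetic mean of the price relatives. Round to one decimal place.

haircut: 27.6 × (35.27/33.23) = 27.6 × 1.061390 = 29.2944
apples: 25.6 × (2.65/3.68) = 25.6 × 0.720109 = 18.4348
shampoo: 17.5 × (7.62/9.27) = 17.5 × 0.822006 = 14.3851
potatoes: 29.3 × (0.96/1.01) = 29.3 × 0.950495 = 27.8495
Index = Σ wᵢ·(p₁ᵢ/p₀ᵢ) = 29.2944 + 18.4348 + 14.3851 + 27.8495 = 89.9638

90.0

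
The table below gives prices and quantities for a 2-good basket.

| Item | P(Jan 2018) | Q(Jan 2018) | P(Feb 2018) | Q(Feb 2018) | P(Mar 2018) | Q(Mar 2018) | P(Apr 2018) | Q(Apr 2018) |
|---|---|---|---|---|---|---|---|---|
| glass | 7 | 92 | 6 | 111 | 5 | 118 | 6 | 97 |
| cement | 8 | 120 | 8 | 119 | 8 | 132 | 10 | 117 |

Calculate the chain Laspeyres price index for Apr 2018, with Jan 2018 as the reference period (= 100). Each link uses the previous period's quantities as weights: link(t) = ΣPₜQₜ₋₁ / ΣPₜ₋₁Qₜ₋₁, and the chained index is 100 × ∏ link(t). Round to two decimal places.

108.17

Link Jan 2018→Feb 2018:
ΣP(Feb 2018)Q(Jan 2018) = 6×92 + 8×120 = 552 + 960 = 1512
ΣP(Jan 2018)Q(Jan 2018) = 7×92 + 8×120 = 644 + 960 = 1604
link = 1512/1604 = 0.942643
Link Feb 2018→Mar 2018:
ΣP(Mar 2018)Q(Feb 2018) = 5×111 + 8×119 = 555 + 952 = 1507
ΣP(Feb 2018)Q(Feb 2018) = 6×111 + 8×119 = 666 + 952 = 1618
link = 1507/1618 = 0.931397
Link Mar 2018→Apr 2018:
ΣP(Apr 2018)Q(Mar 2018) = 6×118 + 10×132 = 708 + 1320 = 2028
ΣP(Mar 2018)Q(Mar 2018) = 5×118 + 8×132 = 590 + 1056 = 1646
link = 2028/1646 = 1.232078
Chained index = 100 × 0.942643 × 0.931397 × 1.232078 = 108.1734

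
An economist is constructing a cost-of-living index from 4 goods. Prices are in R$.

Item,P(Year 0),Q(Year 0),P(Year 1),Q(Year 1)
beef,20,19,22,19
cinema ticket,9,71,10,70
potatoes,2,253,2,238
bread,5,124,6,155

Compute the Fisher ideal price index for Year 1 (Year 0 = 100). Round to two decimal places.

Laspeyres component (base-period weights):
ΣP(Year 1)Q(Year 0) = 22×19 + 10×71 + 2×253 + 6×124 = 418 + 710 + 506 + 744 = 2378
ΣP(Year 0)Q(Year 0) = 20×19 + 9×71 + 2×253 + 5×124 = 380 + 639 + 506 + 620 = 2145
L = 2378 / 2145 × 100 = 110.8625
Paasche component (current-period weights):
ΣP(Year 1)Q(Year 1) = 22×19 + 10×70 + 2×238 + 6×155 = 418 + 700 + 476 + 930 = 2524
ΣP(Year 0)Q(Year 1) = 20×19 + 9×70 + 2×238 + 5×155 = 380 + 630 + 476 + 775 = 2261
P = 2524 / 2261 × 100 = 111.6320
Fisher = √(L × P) = √(110.8625 × 111.6320) = 111.2466

111.25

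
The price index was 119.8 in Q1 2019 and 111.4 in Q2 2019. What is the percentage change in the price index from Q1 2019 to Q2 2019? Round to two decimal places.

Change = (111.4 − 119.8) / 119.8 × 100
       = -8.4 / 119.8 × 100 = -7.0117%

-7.01%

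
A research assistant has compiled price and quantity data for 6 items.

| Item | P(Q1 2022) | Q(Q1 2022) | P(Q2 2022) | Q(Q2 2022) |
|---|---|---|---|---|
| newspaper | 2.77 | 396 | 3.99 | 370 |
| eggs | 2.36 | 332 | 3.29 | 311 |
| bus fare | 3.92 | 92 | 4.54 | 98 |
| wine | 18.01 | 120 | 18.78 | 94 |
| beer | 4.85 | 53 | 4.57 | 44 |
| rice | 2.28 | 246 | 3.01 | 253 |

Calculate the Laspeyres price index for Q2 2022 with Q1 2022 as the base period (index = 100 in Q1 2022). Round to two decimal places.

Laspeyres price index uses base-period quantities as weights.
ΣP(Q2 2022)·Q(Q1 2022) = 3.99×396 + 3.29×332 + 4.54×92 + 18.78×120 + 4.57×53 + 3.01×246 = 1580.04 + 1092.28 + 417.68 + 2253.6 + 242.21 + 740.46 = 6326.27
ΣP(Q1 2022)·Q(Q1 2022) = 2.77×396 + 2.36×332 + 3.92×92 + 18.01×120 + 4.85×53 + 2.28×246 = 1096.92 + 783.52 + 360.64 + 2161.2 + 257.05 + 560.88 = 5220.21
Index = 6326.27 / 5220.21 × 100 = 121.1880

121.19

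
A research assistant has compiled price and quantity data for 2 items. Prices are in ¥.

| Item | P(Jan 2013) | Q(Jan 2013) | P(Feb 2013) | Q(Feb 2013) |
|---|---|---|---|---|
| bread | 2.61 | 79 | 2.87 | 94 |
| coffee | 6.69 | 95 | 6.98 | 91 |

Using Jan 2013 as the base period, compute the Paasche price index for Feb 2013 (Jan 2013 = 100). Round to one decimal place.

106.0

Paasche price index uses current-period quantities as weights.
ΣP(Feb 2013)·Q(Feb 2013) = 2.87×94 + 6.98×91 = 269.78 + 635.18 = 904.96
ΣP(Jan 2013)·Q(Feb 2013) = 2.61×94 + 6.69×91 = 245.34 + 608.79 = 854.13
Index = 904.96 / 854.13 × 100 = 105.9511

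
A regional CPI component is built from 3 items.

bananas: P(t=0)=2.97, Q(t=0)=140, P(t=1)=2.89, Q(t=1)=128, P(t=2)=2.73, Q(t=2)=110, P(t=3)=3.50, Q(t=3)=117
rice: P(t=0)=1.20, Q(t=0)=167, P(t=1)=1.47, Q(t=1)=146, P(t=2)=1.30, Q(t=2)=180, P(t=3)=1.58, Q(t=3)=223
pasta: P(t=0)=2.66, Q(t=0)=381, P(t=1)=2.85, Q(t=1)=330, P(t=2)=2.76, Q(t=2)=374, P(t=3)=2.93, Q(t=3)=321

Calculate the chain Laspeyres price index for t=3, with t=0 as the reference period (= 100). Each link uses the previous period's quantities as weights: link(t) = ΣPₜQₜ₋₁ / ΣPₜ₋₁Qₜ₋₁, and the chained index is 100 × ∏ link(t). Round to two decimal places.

Link t=0→t=1:
ΣP(t=1)Q(t=0) = 2.89×140 + 1.47×167 + 2.85×381 = 404.6 + 245.49 + 1085.85 = 1735.94
ΣP(t=0)Q(t=0) = 2.97×140 + 1.20×167 + 2.66×381 = 415.8 + 200.4 + 1013.46 = 1629.66
link = 1735.94/1629.66 = 1.065216
Link t=1→t=2:
ΣP(t=2)Q(t=1) = 2.73×128 + 1.30×146 + 2.76×330 = 349.44 + 189.8 + 910.8 = 1450.04
ΣP(t=1)Q(t=1) = 2.89×128 + 1.47×146 + 2.85×330 = 369.92 + 214.62 + 940.5 = 1525.04
link = 1450.04/1525.04 = 0.950821
Link t=2→t=3:
ΣP(t=3)Q(t=2) = 3.50×110 + 1.58×180 + 2.93×374 = 385 + 284.4 + 1095.82 = 1765.22
ΣP(t=2)Q(t=2) = 2.73×110 + 1.30×180 + 2.76×374 = 300.3 + 234 + 1032.24 = 1566.54
link = 1765.22/1566.54 = 1.126827
Chained index = 100 × 1.065216 × 0.950821 × 1.126827 = 114.1284

114.13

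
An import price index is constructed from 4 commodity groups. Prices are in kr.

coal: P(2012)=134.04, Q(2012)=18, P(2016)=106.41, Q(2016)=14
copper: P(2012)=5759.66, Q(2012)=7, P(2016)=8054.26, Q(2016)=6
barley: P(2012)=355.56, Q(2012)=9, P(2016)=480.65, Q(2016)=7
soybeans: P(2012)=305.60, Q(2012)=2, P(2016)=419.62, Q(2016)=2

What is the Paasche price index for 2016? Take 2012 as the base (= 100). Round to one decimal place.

136.6

Paasche price index uses current-period quantities as weights.
ΣP(2016)·Q(2016) = 106.41×14 + 8054.26×6 + 480.65×7 + 419.62×2 = 1489.74 + 48325.56 + 3364.55 + 839.24 = 54019.09
ΣP(2012)·Q(2016) = 134.04×14 + 5759.66×6 + 355.56×7 + 305.60×2 = 1876.56 + 34557.96 + 2488.92 + 611.2 = 39534.64
Index = 54019.09 / 39534.64 × 100 = 136.6374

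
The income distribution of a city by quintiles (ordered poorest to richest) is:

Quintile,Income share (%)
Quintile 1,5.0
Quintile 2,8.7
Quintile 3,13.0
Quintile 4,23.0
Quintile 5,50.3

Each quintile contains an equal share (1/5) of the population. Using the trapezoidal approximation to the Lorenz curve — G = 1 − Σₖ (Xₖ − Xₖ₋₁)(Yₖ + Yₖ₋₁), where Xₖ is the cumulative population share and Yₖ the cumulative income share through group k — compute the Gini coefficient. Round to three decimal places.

Cumulative income shares Yₖ: 0.0500, 0.1370, 0.2670, 0.4970, 1.0000
Σ (Xₖ−Xₖ₋₁)(Yₖ+Yₖ₋₁) = (1/5)(0.0500+0.0000) + (1/5)(0.1370+0.0500) + (1/5)(0.2670+0.1370) + (1/5)(0.4970+0.2670) + (1/5)(1.0000+0.4970)
  = 0.0100 + 0.0374 + 0.0808 + 0.1528 + 0.2994 = 0.5804
G = 1 − 0.5804 = 0.4196

0.420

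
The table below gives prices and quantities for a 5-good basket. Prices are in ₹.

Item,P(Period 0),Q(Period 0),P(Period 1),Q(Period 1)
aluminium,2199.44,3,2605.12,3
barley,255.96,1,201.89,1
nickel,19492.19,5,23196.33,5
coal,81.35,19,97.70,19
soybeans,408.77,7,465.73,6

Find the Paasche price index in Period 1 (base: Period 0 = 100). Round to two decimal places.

Paasche price index uses current-period quantities as weights.
ΣP(Period 1)·Q(Period 1) = 2605.12×3 + 201.89×1 + 23196.33×5 + 97.70×19 + 465.73×6 = 7815.36 + 201.89 + 115981.65 + 1856.3 + 2794.38 = 128649.58
ΣP(Period 0)·Q(Period 1) = 2199.44×3 + 255.96×1 + 19492.19×5 + 81.35×19 + 408.77×6 = 6598.32 + 255.96 + 97460.95 + 1545.65 + 2452.62 = 108313.5
Index = 128649.58 / 108313.5 × 100 = 118.7752

118.78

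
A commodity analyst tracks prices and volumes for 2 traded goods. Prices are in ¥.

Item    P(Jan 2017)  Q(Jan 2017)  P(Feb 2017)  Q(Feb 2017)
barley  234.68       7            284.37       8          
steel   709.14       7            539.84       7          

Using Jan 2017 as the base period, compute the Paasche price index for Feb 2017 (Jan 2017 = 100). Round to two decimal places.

88.49

Paasche price index uses current-period quantities as weights.
ΣP(Feb 2017)·Q(Feb 2017) = 284.37×8 + 539.84×7 = 2274.96 + 3778.88 = 6053.84
ΣP(Jan 2017)·Q(Feb 2017) = 234.68×8 + 709.14×7 = 1877.44 + 4963.98 = 6841.42
Index = 6053.84 / 6841.42 × 100 = 88.4881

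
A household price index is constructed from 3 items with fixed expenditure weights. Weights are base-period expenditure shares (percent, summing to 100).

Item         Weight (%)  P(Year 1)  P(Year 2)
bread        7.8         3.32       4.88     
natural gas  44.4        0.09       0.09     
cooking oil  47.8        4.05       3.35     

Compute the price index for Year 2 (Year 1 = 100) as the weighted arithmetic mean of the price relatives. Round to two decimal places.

bread: 7.8 × (4.88/3.32) = 7.8 × 1.469880 = 11.4651
natural gas: 44.4 × (0.09/0.09) = 44.4 × 1.000000 = 44.4000
cooking oil: 47.8 × (3.35/4.05) = 47.8 × 0.827160 = 39.5383
Index = Σ wᵢ·(p₁ᵢ/p₀ᵢ) = 11.4651 + 44.4000 + 39.5383 = 95.4033

95.40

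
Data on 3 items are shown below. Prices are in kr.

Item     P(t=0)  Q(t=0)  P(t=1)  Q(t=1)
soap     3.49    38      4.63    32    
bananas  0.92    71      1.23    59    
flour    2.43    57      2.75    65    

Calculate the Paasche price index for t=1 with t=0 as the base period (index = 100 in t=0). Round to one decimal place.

Paasche price index uses current-period quantities as weights.
ΣP(t=1)·Q(t=1) = 4.63×32 + 1.23×59 + 2.75×65 = 148.16 + 72.57 + 178.75 = 399.48
ΣP(t=0)·Q(t=1) = 3.49×32 + 0.92×59 + 2.43×65 = 111.68 + 54.28 + 157.95 = 323.91
Index = 399.48 / 323.91 × 100 = 123.3306

123.3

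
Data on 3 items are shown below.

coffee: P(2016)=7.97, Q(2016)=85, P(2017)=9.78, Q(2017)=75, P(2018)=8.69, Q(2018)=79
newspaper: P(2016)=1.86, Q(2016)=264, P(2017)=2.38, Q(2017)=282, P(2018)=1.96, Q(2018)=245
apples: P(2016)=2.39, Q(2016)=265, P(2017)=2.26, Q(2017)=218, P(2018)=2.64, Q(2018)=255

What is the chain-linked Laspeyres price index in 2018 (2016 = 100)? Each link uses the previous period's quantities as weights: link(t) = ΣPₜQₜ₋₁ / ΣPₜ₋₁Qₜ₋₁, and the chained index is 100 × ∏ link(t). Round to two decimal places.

Link 2016→2017:
ΣP(2017)Q(2016) = 9.78×85 + 2.38×264 + 2.26×265 = 831.3 + 628.32 + 598.9 = 2058.52
ΣP(2016)Q(2016) = 7.97×85 + 1.86×264 + 2.39×265 = 677.45 + 491.04 + 633.35 = 1801.84
link = 2058.52/1801.84 = 1.142454
Link 2017→2018:
ΣP(2018)Q(2017) = 8.69×75 + 1.96×282 + 2.64×218 = 651.75 + 552.72 + 575.52 = 1779.99
ΣP(2017)Q(2017) = 9.78×75 + 2.38×282 + 2.26×218 = 733.5 + 671.16 + 492.68 = 1897.34
link = 1779.99/1897.34 = 0.938150
Chained index = 100 × 1.142454 × 0.938150 = 107.1794

107.18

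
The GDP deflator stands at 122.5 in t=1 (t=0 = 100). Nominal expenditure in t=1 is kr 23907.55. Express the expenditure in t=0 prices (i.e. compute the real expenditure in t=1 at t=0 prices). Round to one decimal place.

19516.4

Real = Nominal ÷ (Index/100) = 23907.55 ÷ (122.5/100)
     = 23907.55 ÷ 1.225 = 19516.3673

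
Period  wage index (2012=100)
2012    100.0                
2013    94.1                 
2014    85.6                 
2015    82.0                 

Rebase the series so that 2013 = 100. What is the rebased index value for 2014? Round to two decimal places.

Rebased(2014) = 85.6 / 94.1 × 100 = 90.9671

90.97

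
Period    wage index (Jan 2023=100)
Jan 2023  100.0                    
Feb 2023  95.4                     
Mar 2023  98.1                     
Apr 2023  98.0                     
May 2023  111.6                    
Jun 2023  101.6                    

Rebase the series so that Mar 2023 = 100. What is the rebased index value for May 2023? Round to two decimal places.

Rebased(May 2023) = 111.6 / 98.1 × 100 = 113.7615

113.76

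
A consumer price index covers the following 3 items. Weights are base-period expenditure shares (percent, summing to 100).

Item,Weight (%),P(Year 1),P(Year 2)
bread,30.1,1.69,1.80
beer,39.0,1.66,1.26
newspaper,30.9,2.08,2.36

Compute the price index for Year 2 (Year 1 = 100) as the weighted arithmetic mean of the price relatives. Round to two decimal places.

bread: 30.1 × (1.80/1.69) = 30.1 × 1.065089 = 32.0592
beer: 39.0 × (1.26/1.66) = 39.0 × 0.759036 = 29.6024
newspaper: 30.9 × (2.36/2.08) = 30.9 × 1.134615 = 35.0596
Index = Σ wᵢ·(p₁ᵢ/p₀ᵢ) = 32.0592 + 29.6024 + 35.0596 = 96.7212

96.72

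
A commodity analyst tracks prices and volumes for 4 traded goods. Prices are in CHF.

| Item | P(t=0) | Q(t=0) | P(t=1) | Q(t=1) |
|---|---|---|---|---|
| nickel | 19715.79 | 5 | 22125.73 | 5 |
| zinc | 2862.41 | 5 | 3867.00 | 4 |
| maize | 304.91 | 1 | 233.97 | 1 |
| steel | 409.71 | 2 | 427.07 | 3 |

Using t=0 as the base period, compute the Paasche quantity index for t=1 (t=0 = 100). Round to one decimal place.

97.4

Paasche quantity index uses current-period prices as weights.
ΣP(t=1)·Q(t=1) = 22125.73×5 + 3867.00×4 + 233.97×1 + 427.07×3 = 110628.65 + 15468 + 233.97 + 1281.21 = 127611.83
ΣP(t=1)·Q(t=0) = 22125.73×5 + 3867.00×5 + 233.97×1 + 427.07×2 = 110628.65 + 19335 + 233.97 + 854.14 = 131051.76
Index = 127611.83 / 131051.76 × 100 = 97.3751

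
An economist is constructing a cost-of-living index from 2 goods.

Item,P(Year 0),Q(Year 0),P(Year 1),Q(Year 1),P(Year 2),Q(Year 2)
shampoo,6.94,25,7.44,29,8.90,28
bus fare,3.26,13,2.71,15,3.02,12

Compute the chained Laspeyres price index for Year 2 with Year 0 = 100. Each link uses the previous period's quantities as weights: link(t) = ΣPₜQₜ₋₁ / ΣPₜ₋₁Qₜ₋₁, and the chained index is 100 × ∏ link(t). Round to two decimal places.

Link Year 0→Year 1:
ΣP(Year 1)Q(Year 0) = 7.44×25 + 2.71×13 = 186 + 35.23 = 221.23
ΣP(Year 0)Q(Year 0) = 6.94×25 + 3.26×13 = 173.5 + 42.38 = 215.88
link = 221.23/215.88 = 1.024782
Link Year 1→Year 2:
ΣP(Year 2)Q(Year 1) = 8.90×29 + 3.02×15 = 258.1 + 45.3 = 303.4
ΣP(Year 1)Q(Year 1) = 7.44×29 + 2.71×15 = 215.76 + 40.65 = 256.41
link = 303.4/256.41 = 1.183261
Chained index = 100 × 1.024782 × 1.183261 = 121.2585

121.26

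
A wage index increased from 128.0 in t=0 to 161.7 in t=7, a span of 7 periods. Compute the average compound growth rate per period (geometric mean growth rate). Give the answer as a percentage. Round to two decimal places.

Growth factor = (161.7/128.0)^(1/7) = (1.263281)^(1/7) = 1.033951
Growth rate = 1.033951 − 1 = 0.033951 = 3.3951%

3.40%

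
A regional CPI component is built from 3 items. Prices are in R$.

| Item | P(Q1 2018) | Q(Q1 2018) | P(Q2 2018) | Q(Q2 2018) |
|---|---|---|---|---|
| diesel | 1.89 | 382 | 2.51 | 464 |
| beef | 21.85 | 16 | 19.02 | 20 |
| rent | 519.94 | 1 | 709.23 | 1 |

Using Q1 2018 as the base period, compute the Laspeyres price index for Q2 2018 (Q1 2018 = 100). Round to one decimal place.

123.9

Laspeyres price index uses base-period quantities as weights.
ΣP(Q2 2018)·Q(Q1 2018) = 2.51×382 + 19.02×16 + 709.23×1 = 958.82 + 304.32 + 709.23 = 1972.37
ΣP(Q1 2018)·Q(Q1 2018) = 1.89×382 + 21.85×16 + 519.94×1 = 721.98 + 349.6 + 519.94 = 1591.52
Index = 1972.37 / 1591.52 × 100 = 123.9300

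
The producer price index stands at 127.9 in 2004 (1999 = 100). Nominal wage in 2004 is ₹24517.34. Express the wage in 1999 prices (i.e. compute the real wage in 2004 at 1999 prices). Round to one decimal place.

Real = Nominal ÷ (Index/100) = 24517.34 ÷ (127.9/100)
     = 24517.34 ÷ 1.279 = 19169.1478

19169.1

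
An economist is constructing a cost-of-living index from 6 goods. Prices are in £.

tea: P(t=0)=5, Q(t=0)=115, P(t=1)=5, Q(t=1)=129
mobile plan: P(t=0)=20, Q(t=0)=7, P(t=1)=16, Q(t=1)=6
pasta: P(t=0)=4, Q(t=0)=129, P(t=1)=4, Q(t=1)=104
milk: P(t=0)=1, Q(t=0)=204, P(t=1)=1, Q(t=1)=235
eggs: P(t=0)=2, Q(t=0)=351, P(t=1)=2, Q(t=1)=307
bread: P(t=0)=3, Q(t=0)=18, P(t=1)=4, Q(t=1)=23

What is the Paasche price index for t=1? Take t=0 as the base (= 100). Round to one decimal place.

100.0

Paasche price index uses current-period quantities as weights.
ΣP(t=1)·Q(t=1) = 5×129 + 16×6 + 4×104 + 1×235 + 2×307 + 4×23 = 645 + 96 + 416 + 235 + 614 + 92 = 2098
ΣP(t=0)·Q(t=1) = 5×129 + 20×6 + 4×104 + 1×235 + 2×307 + 3×23 = 645 + 120 + 416 + 235 + 614 + 69 = 2099
Index = 2098 / 2099 × 100 = 99.9524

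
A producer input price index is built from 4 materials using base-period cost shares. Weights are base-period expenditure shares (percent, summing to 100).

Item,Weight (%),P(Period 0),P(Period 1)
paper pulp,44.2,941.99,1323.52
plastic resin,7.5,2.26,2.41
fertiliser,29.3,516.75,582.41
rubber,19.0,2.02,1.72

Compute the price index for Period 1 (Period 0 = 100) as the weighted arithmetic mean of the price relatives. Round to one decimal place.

paper pulp: 44.2 × (1323.52/941.99) = 44.2 × 1.405026 = 62.1021
plastic resin: 7.5 × (2.41/2.26) = 7.5 × 1.066372 = 7.9978
fertiliser: 29.3 × (582.41/516.75) = 29.3 × 1.127063 = 33.0230
rubber: 19.0 × (1.72/2.02) = 19.0 × 0.851485 = 16.1782
Index = Σ wᵢ·(p₁ᵢ/p₀ᵢ) = 62.1021 + 7.9978 + 33.0230 + 16.1782 = 119.3011

119.3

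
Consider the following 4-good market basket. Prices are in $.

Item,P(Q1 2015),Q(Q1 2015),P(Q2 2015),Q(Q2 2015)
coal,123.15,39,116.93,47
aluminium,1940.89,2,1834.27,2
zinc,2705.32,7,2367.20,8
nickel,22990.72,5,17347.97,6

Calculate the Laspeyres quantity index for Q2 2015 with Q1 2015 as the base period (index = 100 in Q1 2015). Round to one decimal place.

Laspeyres quantity index uses base-period prices as weights.
ΣP(Q1 2015)·Q(Q2 2015) = 123.15×47 + 1940.89×2 + 2705.32×8 + 22990.72×6 = 5788.05 + 3881.78 + 21642.56 + 137944.32 = 169256.71
ΣP(Q1 2015)·Q(Q1 2015) = 123.15×39 + 1940.89×2 + 2705.32×7 + 22990.72×5 = 4802.85 + 3881.78 + 18937.24 + 114953.6 = 142575.47
Index = 169256.71 / 142575.47 × 100 = 118.7138

118.7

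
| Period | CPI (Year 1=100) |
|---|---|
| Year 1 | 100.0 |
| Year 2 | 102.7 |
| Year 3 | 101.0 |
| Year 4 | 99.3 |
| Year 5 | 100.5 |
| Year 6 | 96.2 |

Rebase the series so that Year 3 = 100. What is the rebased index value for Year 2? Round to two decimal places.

Rebased(Year 2) = 102.7 / 101.0 × 100 = 101.6832

101.68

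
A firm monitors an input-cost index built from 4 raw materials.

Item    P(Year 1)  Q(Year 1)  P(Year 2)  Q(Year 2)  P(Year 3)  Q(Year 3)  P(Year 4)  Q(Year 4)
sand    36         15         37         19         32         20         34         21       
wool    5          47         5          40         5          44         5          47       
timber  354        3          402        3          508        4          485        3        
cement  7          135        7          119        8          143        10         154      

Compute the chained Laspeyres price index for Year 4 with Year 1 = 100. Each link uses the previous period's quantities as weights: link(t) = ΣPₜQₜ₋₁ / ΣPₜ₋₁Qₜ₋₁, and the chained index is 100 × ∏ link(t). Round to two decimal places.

Link Year 1→Year 2:
ΣP(Year 2)Q(Year 1) = 37×15 + 5×47 + 402×3 + 7×135 = 555 + 235 + 1206 + 945 = 2941
ΣP(Year 1)Q(Year 1) = 36×15 + 5×47 + 354×3 + 7×135 = 540 + 235 + 1062 + 945 = 2782
link = 2941/2782 = 1.057153
Link Year 2→Year 3:
ΣP(Year 3)Q(Year 2) = 32×19 + 5×40 + 508×3 + 8×119 = 608 + 200 + 1524 + 952 = 3284
ΣP(Year 2)Q(Year 2) = 37×19 + 5×40 + 402×3 + 7×119 = 703 + 200 + 1206 + 833 = 2942
link = 3284/2942 = 1.116247
Link Year 3→Year 4:
ΣP(Year 4)Q(Year 3) = 34×20 + 5×44 + 485×4 + 10×143 = 680 + 220 + 1940 + 1430 = 4270
ΣP(Year 3)Q(Year 3) = 32×20 + 5×44 + 508×4 + 8×143 = 640 + 220 + 2032 + 1144 = 4036
link = 4270/4036 = 1.057978
Chained index = 100 × 1.057153 × 1.116247 × 1.057978 = 124.8461

124.85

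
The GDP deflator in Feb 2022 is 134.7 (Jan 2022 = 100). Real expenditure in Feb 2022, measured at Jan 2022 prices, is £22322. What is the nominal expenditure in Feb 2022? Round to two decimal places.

30067.73

Nominal = Real × (Index/100) = 22322 × (134.7/100)
        = 22322 × 1.347 = 30067.7340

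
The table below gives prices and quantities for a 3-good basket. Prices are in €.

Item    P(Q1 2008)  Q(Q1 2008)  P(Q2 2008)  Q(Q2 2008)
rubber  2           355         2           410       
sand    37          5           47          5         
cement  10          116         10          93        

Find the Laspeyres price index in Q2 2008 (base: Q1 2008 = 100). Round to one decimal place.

Laspeyres price index uses base-period quantities as weights.
ΣP(Q2 2008)·Q(Q1 2008) = 2×355 + 47×5 + 10×116 = 710 + 235 + 1160 = 2105
ΣP(Q1 2008)·Q(Q1 2008) = 2×355 + 37×5 + 10×116 = 710 + 185 + 1160 = 2055
Index = 2105 / 2055 × 100 = 102.4331

102.4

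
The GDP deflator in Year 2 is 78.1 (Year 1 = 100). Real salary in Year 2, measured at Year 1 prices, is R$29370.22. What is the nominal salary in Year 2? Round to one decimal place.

22938.1

Nominal = Real × (Index/100) = 29370.22 × (78.1/100)
        = 29370.22 × 0.781 = 22938.1418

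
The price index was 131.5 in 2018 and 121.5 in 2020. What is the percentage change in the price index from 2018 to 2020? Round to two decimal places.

Change = (121.5 − 131.5) / 131.5 × 100
       = -10.0 / 131.5 × 100 = -7.6046%

-7.60%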